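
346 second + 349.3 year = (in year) 349.3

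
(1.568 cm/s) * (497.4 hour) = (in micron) 2.808e+10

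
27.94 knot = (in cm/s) 1437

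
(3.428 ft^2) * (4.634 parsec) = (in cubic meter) 4.554e+16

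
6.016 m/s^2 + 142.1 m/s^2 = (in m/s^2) 148.1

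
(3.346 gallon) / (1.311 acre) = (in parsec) 7.737e-23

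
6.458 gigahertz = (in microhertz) 6.458e+15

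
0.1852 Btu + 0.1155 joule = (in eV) 1.22e+21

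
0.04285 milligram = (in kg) 4.285e-08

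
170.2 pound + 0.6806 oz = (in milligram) 7.722e+07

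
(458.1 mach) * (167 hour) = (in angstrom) 9.378e+20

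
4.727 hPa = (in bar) 0.004727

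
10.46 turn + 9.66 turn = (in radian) 126.4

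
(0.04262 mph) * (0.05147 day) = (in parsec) 2.746e-15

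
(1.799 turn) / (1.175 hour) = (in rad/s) 0.002672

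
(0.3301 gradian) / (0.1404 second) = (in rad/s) 0.03693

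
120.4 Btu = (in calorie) 3.036e+04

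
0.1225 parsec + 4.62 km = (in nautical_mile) 2.041e+12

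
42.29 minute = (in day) 0.02937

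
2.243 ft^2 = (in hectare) 2.084e-05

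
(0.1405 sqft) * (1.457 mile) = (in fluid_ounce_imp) 1.077e+06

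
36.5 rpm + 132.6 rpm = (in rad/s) 17.71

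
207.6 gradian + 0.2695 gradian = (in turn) 0.5197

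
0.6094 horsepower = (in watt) 454.4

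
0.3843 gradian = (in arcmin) 20.75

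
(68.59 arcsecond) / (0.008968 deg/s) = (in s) 2.125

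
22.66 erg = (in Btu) 2.148e-09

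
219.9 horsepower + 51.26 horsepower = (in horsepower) 271.2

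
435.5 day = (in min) 6.271e+05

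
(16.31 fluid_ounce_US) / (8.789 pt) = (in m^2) 0.1556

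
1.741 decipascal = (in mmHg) 0.001306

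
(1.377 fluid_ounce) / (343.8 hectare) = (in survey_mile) 7.36e-15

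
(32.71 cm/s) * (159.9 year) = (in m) 1.649e+09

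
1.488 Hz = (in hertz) 1.488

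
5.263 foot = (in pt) 4547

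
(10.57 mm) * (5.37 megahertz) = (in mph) 1.27e+05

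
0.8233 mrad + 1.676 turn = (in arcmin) 3.62e+04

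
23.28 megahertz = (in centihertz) 2.328e+09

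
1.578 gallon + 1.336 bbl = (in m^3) 0.2184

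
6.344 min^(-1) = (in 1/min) 6.344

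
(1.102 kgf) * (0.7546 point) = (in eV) 1.796e+16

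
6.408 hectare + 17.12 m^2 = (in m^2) 6.41e+04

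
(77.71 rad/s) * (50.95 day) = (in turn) 5.444e+07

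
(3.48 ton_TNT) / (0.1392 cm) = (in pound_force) 2.352e+12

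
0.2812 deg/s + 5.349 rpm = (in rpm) 5.396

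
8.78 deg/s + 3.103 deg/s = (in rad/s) 0.2074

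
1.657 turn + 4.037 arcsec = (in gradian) 662.8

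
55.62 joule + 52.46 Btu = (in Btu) 52.51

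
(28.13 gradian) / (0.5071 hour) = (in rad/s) 0.000242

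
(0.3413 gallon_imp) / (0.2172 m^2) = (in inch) 0.2812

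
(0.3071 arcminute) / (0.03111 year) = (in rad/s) 9.105e-11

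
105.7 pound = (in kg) 47.94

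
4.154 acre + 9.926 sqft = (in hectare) 1.681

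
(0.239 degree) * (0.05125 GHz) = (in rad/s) 2.138e+05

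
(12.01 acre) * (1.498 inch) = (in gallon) 4.885e+05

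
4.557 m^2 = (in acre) 0.001126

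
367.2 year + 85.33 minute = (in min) 1.93e+08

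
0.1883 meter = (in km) 0.0001883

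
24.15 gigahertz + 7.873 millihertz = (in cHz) 2.415e+12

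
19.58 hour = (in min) 1175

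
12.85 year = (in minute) 6.754e+06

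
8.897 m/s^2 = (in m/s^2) 8.897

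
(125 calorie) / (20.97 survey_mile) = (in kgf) 0.00158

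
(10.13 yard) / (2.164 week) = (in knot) 1.376e-05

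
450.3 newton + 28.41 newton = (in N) 478.7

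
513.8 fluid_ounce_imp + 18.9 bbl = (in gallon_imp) 664.2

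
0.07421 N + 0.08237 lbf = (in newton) 0.4406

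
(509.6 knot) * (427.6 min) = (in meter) 6.726e+06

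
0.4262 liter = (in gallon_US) 0.1126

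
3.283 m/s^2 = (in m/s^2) 3.283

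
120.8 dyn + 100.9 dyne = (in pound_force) 0.0004984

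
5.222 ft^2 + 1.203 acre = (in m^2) 4869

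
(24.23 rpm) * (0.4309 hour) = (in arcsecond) 8.119e+08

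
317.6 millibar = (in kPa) 31.76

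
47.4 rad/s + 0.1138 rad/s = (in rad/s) 47.51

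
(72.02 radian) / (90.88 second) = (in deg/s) 45.41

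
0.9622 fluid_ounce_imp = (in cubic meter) 2.734e-05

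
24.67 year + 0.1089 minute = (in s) 7.78e+08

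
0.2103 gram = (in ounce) 0.007418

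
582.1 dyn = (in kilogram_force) 0.0005936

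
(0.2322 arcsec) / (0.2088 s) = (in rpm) 5.148e-05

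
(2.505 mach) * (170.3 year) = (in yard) 5.01e+12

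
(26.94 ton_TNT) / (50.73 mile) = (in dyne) 1.381e+11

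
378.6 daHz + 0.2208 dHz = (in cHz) 3.786e+05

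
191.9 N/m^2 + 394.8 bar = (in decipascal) 3.948e+08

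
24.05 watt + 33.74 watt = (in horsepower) 0.0775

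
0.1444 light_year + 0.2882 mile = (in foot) 4.482e+15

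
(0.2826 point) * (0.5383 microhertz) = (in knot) 1.043e-10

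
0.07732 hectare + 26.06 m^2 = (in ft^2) 8603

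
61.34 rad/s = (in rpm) 585.8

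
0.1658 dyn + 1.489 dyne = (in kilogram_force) 1.687e-06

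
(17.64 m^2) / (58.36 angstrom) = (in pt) 8.568e+12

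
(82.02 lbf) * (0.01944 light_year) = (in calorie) 1.604e+16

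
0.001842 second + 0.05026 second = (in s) 0.0521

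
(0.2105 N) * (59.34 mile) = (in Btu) 19.05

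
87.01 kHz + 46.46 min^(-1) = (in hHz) 870.1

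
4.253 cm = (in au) 2.843e-13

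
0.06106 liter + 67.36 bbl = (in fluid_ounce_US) 3.621e+05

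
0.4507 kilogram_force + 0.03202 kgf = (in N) 4.734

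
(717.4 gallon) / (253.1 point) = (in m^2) 30.41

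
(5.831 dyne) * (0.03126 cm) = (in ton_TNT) 4.357e-18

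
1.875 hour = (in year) 0.000214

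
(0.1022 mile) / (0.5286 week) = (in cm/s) 0.05145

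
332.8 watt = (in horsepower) 0.4463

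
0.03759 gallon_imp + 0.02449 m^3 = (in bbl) 0.1551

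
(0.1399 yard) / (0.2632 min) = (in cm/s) 0.8101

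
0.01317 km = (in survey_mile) 0.008183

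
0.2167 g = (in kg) 0.0002167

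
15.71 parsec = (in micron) 4.848e+23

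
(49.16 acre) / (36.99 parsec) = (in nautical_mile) 9.411e-17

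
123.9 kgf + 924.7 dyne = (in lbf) 273.2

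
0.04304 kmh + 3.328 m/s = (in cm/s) 334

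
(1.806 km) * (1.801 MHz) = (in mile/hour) 7.276e+09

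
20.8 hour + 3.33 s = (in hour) 20.8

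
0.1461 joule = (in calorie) 0.03492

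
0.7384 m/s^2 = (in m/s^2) 0.7384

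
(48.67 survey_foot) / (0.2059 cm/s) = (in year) 0.0002285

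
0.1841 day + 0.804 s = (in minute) 265.1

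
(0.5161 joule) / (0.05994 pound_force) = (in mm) 1936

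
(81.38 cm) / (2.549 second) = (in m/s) 0.3193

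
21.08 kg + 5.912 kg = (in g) 2.699e+04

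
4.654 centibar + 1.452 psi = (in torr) 110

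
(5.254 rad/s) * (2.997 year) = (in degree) 2.845e+10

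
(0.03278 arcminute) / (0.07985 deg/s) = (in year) 2.17e-10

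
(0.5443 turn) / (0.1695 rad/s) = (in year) 6.398e-07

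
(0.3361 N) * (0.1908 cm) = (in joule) 0.0006413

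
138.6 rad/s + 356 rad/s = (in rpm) 4723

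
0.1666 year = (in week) 8.687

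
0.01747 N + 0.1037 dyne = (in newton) 0.01747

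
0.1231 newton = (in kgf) 0.01255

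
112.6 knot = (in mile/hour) 129.6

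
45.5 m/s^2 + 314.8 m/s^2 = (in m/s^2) 360.3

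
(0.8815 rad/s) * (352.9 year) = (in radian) 9.81e+09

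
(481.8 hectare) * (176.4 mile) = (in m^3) 1.368e+12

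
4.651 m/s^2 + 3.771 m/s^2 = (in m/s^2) 8.422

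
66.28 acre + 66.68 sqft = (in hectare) 26.82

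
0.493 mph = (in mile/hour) 0.493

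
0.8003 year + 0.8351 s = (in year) 0.8003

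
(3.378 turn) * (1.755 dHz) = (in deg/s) 213.4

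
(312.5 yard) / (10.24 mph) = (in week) 0.0001032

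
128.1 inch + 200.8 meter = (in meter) 204.1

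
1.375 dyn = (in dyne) 1.375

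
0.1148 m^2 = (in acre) 2.837e-05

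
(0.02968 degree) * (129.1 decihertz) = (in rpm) 0.06386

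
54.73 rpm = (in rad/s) 5.731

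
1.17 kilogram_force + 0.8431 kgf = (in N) 19.74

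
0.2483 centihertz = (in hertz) 0.002483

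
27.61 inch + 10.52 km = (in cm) 1.052e+06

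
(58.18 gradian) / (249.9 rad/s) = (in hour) 1.016e-06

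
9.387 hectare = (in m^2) 9.387e+04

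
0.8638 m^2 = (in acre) 0.0002134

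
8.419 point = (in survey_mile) 1.845e-06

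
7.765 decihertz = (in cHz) 77.65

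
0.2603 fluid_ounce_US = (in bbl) 4.842e-05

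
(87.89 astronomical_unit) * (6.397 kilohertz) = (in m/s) 8.411e+16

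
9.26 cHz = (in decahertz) 0.00926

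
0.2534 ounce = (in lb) 0.01584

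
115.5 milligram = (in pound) 0.0002546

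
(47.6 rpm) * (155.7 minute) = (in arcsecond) 9.605e+09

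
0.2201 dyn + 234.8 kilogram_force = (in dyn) 2.303e+08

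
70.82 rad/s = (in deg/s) 4058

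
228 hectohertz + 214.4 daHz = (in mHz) 2.494e+07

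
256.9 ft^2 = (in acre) 0.005898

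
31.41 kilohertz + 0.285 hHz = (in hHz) 314.4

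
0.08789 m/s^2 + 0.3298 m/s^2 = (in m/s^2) 0.4177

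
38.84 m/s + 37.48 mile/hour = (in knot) 108.1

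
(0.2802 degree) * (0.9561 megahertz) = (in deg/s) 2.679e+05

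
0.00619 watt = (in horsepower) 8.301e-06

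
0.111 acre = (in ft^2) 4835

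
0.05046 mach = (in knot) 33.4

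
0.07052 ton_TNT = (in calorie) 7.052e+07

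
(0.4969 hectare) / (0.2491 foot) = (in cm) 6.545e+06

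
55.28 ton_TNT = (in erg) 2.313e+18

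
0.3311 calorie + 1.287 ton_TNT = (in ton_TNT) 1.287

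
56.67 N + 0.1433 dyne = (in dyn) 5.667e+06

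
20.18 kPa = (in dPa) 2.018e+05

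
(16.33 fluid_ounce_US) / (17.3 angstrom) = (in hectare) 27.92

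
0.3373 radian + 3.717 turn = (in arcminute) 8.145e+04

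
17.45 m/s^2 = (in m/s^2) 17.45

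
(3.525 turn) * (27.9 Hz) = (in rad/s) 617.9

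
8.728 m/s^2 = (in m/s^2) 8.728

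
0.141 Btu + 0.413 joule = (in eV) 9.311e+20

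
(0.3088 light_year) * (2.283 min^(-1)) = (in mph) 2.487e+14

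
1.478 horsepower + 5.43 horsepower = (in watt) 5151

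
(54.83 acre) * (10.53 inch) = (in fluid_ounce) 2.007e+09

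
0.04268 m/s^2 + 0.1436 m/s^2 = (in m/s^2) 0.1863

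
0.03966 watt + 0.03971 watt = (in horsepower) 0.0001064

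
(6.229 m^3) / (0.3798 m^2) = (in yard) 17.94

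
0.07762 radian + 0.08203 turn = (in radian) 0.593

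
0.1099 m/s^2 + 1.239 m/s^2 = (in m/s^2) 1.349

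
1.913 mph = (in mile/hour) 1.913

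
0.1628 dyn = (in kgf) 1.66e-07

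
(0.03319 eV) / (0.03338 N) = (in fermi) 0.0001593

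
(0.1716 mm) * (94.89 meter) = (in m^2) 0.01628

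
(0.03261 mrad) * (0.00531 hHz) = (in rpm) 0.0001654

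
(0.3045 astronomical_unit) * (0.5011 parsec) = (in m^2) 7.043e+26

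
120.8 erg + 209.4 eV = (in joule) 1.208e-05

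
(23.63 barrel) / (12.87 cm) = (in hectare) 0.002919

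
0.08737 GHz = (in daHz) 8.737e+06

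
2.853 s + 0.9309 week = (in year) 0.01785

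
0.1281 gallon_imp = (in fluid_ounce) 19.69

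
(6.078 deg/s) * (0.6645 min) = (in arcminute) 1.454e+04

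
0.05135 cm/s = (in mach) 1.508e-06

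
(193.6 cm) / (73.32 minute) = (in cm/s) 0.04401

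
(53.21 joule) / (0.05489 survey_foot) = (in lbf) 715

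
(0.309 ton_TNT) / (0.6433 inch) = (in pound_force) 1.779e+10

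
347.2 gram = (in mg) 3.472e+05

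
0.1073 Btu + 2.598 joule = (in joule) 115.8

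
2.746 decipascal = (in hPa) 0.002746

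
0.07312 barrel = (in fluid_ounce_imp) 409.1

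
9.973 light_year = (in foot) 3.096e+17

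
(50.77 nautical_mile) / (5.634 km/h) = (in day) 0.6954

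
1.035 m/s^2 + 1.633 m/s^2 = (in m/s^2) 2.668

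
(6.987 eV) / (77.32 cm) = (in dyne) 1.448e-13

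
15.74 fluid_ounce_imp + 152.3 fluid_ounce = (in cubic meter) 0.004951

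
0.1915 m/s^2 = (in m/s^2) 0.1915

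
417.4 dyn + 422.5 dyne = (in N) 0.008399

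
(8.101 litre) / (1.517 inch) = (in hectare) 2.102e-05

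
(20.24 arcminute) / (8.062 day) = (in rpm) 8.071e-08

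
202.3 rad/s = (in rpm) 1932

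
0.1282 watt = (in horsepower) 0.0001719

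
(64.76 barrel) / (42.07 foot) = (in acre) 0.0001984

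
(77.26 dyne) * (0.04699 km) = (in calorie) 0.008677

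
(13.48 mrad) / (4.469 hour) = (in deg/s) 4.801e-05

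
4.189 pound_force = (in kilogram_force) 1.9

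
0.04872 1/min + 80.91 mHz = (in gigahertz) 8.172e-11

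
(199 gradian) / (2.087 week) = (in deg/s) 0.0001419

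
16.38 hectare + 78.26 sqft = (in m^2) 1.638e+05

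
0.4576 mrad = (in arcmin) 1.573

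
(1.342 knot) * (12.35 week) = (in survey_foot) 1.692e+07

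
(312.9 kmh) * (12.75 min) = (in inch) 2.618e+06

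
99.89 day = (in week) 14.27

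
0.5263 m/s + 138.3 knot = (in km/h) 258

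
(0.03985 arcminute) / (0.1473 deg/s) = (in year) 1.43e-10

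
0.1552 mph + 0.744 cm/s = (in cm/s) 7.682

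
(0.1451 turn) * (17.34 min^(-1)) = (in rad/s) 0.2635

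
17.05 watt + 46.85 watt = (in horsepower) 0.08569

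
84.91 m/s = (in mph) 189.9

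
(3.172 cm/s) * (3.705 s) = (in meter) 0.1175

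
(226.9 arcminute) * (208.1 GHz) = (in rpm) 1.312e+11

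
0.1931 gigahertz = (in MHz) 193.1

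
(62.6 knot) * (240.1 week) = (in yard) 5.114e+09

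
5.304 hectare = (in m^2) 5.304e+04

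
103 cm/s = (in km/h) 3.708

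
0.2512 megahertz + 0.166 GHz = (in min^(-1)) 9.975e+09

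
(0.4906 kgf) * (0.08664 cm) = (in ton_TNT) 9.963e-13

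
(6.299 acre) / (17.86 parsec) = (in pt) 1.311e-10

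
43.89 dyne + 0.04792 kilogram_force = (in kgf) 0.04796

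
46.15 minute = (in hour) 0.7692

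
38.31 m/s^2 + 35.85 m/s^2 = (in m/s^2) 74.16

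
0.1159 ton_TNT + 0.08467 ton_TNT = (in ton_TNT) 0.2006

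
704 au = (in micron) 1.053e+20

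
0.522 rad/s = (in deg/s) 29.91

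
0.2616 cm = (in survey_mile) 1.626e-06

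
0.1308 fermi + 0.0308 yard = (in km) 2.816e-05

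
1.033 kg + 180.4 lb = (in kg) 82.86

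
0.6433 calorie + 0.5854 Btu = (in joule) 620.3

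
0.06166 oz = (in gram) 1.748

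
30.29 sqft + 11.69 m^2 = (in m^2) 14.5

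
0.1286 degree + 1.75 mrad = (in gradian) 0.2543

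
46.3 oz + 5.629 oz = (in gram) 1472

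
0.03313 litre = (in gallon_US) 0.008752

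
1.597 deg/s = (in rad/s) 0.02787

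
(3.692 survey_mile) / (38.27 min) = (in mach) 0.007599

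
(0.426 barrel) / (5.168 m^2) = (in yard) 0.01433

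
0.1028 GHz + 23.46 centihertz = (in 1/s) 1.028e+08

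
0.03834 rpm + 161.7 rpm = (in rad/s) 16.94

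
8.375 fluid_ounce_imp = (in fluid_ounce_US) 8.046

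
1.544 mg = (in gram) 0.001544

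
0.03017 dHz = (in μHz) 3017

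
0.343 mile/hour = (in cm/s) 15.33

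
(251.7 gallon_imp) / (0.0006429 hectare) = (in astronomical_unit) 1.19e-12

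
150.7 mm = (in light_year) 1.593e-17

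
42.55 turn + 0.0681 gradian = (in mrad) 2.674e+05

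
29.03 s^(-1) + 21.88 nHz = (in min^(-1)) 1742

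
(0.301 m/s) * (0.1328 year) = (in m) 1.261e+06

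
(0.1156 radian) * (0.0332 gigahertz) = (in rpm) 3.665e+07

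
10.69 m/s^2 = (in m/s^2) 10.69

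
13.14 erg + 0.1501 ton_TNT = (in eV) 3.92e+27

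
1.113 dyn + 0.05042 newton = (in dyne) 5043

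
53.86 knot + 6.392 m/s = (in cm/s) 3410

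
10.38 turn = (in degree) 3737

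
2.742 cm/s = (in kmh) 0.09871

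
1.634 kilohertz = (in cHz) 1.634e+05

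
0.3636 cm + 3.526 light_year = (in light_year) 3.526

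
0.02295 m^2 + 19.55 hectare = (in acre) 48.31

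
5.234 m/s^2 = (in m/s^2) 5.234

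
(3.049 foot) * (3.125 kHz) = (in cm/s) 2.904e+05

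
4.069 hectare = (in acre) 10.05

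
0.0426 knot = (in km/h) 0.0789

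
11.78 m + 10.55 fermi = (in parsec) 3.818e-16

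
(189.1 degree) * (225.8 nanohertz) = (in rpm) 7.116e-06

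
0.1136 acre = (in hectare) 0.04597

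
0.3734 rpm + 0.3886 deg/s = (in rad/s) 0.04588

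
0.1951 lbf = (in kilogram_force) 0.0885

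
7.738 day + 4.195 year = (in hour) 3.693e+04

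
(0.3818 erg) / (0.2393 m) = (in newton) 1.595e-07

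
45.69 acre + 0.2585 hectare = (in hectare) 18.75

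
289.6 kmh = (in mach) 0.2363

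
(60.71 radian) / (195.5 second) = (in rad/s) 0.3105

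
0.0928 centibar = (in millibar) 0.928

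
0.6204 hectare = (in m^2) 6204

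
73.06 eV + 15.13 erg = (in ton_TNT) 3.616e-16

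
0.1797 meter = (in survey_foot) 0.5896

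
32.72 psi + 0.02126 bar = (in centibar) 227.7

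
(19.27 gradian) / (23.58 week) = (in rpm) 2.027e-07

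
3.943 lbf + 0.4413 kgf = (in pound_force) 4.916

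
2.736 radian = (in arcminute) 9406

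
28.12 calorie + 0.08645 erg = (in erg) 1.177e+09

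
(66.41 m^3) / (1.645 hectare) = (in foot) 0.01325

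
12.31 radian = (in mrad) 1.231e+04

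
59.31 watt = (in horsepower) 0.07954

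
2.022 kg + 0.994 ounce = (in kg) 2.05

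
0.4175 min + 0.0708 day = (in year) 0.0001948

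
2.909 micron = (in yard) 3.181e-06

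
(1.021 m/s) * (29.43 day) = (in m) 2.596e+06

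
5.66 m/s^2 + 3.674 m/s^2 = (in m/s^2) 9.334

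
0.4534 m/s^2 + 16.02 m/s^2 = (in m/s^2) 16.47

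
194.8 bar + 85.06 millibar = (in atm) 192.3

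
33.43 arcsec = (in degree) 0.009286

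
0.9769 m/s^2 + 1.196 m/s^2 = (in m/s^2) 2.173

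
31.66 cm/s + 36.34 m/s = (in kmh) 132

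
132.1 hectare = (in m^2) 1.321e+06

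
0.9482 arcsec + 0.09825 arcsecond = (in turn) 8.074e-07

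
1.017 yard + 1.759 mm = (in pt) 2641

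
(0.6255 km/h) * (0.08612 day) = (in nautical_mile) 0.6981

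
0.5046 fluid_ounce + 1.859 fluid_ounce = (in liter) 0.0699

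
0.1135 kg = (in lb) 0.2502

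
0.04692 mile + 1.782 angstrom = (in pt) 2.14e+05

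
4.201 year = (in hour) 3.68e+04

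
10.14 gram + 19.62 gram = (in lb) 0.06561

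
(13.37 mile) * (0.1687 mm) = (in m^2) 3.63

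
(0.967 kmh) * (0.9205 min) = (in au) 9.917e-11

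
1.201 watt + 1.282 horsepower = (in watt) 957.2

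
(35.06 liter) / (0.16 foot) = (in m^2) 0.7189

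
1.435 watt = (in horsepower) 0.001924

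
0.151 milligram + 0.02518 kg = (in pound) 0.05551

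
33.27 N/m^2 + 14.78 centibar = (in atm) 0.1462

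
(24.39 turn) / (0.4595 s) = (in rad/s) 333.5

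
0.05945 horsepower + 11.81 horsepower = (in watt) 8851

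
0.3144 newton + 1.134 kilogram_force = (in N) 11.44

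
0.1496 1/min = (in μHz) 2493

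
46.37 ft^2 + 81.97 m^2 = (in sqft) 928.7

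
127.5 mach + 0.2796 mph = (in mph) 9.711e+04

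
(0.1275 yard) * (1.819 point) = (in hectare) 7.481e-09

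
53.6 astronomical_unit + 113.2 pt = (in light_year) 0.0008476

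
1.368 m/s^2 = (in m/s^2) 1.368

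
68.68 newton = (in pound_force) 15.44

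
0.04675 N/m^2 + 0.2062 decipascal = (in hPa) 0.0006737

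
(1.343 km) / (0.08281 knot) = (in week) 0.05212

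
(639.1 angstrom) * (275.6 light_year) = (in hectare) 1.666e+07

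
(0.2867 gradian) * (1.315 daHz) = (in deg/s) 3.393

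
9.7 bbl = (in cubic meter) 1.542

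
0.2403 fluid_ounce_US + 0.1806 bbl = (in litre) 28.72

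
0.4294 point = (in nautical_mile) 8.179e-08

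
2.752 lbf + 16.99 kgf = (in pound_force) 40.21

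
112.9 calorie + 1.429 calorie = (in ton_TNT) 1.143e-07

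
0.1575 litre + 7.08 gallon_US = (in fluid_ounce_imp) 948.8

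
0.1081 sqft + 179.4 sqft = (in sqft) 179.5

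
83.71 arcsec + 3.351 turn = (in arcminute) 7.238e+04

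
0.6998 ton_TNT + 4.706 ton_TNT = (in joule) 2.262e+10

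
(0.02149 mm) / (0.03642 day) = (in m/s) 6.829e-09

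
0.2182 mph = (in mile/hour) 0.2182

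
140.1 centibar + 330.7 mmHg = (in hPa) 1842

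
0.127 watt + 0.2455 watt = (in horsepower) 0.0004995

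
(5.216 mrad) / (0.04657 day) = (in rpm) 1.238e-05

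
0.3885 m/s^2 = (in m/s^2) 0.3885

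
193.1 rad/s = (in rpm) 1844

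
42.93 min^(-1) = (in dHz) 7.155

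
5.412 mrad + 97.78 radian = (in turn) 15.56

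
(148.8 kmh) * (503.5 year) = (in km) 6.563e+08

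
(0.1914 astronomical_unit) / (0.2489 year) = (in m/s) 3648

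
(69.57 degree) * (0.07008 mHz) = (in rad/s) 8.509e-05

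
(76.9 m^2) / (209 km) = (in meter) 0.0003679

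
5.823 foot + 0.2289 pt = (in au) 1.186e-11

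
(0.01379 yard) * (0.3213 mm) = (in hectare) 4.051e-10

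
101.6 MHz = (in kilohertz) 1.016e+05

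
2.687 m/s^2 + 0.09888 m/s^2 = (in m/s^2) 2.786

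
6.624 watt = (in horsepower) 0.008883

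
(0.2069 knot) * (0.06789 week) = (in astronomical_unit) 2.921e-08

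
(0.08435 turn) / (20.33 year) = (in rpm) 7.894e-09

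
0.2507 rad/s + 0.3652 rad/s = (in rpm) 5.881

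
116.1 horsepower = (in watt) 8.658e+04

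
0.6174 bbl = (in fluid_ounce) 3319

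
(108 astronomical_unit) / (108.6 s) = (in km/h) 5.356e+11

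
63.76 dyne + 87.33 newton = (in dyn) 8.733e+06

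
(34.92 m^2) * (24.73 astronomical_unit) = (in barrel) 8.126e+14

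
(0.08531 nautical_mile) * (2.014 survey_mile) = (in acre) 126.5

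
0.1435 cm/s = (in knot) 0.002789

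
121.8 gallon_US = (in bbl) 2.9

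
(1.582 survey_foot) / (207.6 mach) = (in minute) 1.137e-07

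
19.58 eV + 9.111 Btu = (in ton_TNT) 2.297e-06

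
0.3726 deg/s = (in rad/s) 0.006503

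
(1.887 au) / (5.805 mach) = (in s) 1.428e+08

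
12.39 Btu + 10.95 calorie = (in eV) 8.188e+22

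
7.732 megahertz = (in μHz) 7.732e+12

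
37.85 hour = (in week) 0.2253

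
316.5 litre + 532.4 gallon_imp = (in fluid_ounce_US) 9.254e+04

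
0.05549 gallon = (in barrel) 0.001321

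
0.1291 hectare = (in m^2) 1291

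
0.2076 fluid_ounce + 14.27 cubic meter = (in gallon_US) 3770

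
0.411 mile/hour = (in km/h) 0.6614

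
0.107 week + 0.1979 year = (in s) 6.306e+06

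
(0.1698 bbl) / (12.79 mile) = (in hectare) 1.312e-10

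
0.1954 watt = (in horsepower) 0.000262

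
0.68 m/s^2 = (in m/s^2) 0.68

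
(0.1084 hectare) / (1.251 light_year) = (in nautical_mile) 4.945e-17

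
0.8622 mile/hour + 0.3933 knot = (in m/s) 0.5878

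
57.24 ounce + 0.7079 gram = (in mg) 1.623e+06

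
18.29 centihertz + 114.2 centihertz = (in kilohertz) 0.001325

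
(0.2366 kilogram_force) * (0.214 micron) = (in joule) 4.965e-07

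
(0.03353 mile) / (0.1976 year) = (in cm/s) 0.0008659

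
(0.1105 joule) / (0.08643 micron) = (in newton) 1.278e+06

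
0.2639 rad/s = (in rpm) 2.52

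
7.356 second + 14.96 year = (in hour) 1.31e+05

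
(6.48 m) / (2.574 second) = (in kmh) 9.063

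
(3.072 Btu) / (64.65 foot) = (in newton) 164.5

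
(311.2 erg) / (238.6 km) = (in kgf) 1.33e-11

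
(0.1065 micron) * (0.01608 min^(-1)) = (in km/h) 1.028e-10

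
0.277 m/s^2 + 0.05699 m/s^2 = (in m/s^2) 0.334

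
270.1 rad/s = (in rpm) 2579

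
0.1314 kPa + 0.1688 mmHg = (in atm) 0.001519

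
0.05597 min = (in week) 5.553e-06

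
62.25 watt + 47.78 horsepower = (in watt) 3.569e+04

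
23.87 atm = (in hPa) 2.419e+04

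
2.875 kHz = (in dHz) 2.875e+04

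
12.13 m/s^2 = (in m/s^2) 12.13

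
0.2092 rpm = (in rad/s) 0.02191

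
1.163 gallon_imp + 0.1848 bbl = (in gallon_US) 9.158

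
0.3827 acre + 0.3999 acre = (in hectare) 0.3167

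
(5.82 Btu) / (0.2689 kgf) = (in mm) 2.329e+06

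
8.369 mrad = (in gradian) 0.5328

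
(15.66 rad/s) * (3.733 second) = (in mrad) 5.846e+04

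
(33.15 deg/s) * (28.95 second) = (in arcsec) 3.455e+06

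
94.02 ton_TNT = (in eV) 2.455e+30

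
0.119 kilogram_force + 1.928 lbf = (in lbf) 2.19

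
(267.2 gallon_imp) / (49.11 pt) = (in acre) 0.01733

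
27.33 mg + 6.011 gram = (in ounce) 0.213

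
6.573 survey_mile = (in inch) 4.165e+05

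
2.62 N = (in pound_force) 0.589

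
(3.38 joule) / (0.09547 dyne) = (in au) 2.367e-05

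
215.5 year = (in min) 1.133e+08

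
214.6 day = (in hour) 5150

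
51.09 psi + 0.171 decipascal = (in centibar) 352.3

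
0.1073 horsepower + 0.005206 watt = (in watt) 80.02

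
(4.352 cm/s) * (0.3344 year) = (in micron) 4.589e+11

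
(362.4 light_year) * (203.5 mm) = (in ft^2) 7.51e+18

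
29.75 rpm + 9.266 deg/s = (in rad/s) 3.277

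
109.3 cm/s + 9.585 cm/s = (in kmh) 4.28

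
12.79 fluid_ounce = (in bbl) 0.002379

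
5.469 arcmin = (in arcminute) 5.469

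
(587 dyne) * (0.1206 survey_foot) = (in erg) 2158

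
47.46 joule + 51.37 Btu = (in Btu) 51.41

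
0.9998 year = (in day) 364.9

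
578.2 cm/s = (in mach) 0.01698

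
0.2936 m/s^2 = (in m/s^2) 0.2936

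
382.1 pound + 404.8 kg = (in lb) 1275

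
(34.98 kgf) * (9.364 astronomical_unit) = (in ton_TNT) 1.149e+05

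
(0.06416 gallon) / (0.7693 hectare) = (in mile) 1.962e-11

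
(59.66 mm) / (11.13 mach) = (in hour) 4.373e-09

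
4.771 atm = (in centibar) 483.4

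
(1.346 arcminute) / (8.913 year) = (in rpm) 1.33e-11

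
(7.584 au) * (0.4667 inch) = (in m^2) 1.345e+10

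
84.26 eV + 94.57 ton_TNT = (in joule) 3.957e+11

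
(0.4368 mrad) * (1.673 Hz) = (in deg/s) 0.04187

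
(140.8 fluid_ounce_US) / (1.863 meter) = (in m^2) 0.002235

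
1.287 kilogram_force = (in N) 12.62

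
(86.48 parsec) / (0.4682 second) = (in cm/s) 5.699e+20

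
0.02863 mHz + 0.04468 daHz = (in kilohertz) 0.0004468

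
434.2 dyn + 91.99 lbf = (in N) 409.2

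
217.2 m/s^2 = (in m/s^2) 217.2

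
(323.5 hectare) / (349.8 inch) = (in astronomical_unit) 2.434e-06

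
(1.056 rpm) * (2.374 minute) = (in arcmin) 5.415e+04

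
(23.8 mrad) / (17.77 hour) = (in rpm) 3.553e-06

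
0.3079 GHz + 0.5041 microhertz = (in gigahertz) 0.3079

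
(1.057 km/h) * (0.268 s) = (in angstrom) 7.869e+08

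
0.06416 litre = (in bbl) 0.0004036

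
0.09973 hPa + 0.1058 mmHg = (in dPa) 240.8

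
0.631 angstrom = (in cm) 6.31e-09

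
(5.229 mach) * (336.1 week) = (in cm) 3.619e+13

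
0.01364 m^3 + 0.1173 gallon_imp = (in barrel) 0.08915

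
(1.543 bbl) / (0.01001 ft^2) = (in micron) 2.638e+08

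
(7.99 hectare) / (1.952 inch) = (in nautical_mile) 870.1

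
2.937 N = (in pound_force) 0.6603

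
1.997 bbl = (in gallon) 83.87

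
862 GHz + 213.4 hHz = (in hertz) 8.62e+11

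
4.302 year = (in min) 2.261e+06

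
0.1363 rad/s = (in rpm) 1.302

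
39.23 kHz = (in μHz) 3.923e+10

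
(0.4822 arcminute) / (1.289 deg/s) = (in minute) 0.0001039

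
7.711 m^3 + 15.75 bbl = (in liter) 1.022e+04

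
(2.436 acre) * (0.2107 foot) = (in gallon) 1.672e+05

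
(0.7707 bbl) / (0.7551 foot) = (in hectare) 5.324e-05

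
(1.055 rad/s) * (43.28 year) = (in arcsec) 2.97e+14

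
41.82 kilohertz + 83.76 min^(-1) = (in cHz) 4.182e+06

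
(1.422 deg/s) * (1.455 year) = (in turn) 1.812e+05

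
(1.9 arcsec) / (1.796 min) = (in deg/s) 4.898e-06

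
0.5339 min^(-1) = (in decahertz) 0.0008898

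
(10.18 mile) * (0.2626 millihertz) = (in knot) 8.363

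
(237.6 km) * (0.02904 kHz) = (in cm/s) 6.9e+08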